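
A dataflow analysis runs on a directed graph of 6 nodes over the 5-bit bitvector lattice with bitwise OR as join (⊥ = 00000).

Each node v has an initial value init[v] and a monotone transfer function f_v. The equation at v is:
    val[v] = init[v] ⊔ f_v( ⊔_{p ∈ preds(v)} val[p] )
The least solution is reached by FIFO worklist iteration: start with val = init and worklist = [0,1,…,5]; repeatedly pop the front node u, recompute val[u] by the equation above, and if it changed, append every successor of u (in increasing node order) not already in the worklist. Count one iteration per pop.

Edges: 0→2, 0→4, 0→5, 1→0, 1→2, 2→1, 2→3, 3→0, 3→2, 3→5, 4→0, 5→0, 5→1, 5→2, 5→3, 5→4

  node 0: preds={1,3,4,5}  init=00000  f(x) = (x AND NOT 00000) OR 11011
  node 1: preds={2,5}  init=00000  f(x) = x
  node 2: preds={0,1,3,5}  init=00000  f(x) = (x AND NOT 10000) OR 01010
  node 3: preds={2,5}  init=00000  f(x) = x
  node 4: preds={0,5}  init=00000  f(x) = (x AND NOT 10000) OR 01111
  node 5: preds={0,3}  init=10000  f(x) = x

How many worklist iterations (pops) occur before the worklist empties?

18

Iteration log — 18 steps:
  step 1. node 0  ⊔preds=10000  new=11011  old=00000  +wl: 
  step 2. node 1  ⊔preds=10000  new=10000  old=00000  +wl: 0
  step 3. node 2  ⊔preds=11011  new=01011  old=00000  +wl: 1
  step 4. node 3  ⊔preds=11011  new=11011  old=00000  +wl: 2
  step 5. node 4  ⊔preds=11011  new=01111  old=00000  +wl: 
  step 6. node 5  ⊔preds=11011  new=11011  old=10000  +wl: 3,4
  step 7. node 0  ⊔preds=11111  new=11111  old=11011  +wl: 5
  step 8. node 1  ⊔preds=11011  new=11011  old=10000  +wl: 0
  step 9. node 2  ⊔preds=11111  new=01111  old=01011  +wl: 1
  step 10. node 3  ⊔preds=11111  new=11111  old=11011  +wl: 2
  step 11. node 4  ⊔preds=11111  new=01111  stable
  step 12. node 5  ⊔preds=11111  new=11111  old=11011  +wl: 3,4
  step 13. node 0  ⊔preds=11111  new=11111  stable
  step 14. node 1  ⊔preds=11111  new=11111  old=11011  +wl: 0
  step 15. node 2  ⊔preds=11111  new=01111  stable
  step 16. node 3  ⊔preds=11111  new=11111  stable
  step 17. node 4  ⊔preds=11111  new=01111  stable
  step 18. node 0  ⊔preds=11111  new=11111  stable

Least fixpoint reached:
  node 0: 11111
  node 1: 11111
  node 2: 01111
  node 3: 11111
  node 4: 01111
  node 5: 11111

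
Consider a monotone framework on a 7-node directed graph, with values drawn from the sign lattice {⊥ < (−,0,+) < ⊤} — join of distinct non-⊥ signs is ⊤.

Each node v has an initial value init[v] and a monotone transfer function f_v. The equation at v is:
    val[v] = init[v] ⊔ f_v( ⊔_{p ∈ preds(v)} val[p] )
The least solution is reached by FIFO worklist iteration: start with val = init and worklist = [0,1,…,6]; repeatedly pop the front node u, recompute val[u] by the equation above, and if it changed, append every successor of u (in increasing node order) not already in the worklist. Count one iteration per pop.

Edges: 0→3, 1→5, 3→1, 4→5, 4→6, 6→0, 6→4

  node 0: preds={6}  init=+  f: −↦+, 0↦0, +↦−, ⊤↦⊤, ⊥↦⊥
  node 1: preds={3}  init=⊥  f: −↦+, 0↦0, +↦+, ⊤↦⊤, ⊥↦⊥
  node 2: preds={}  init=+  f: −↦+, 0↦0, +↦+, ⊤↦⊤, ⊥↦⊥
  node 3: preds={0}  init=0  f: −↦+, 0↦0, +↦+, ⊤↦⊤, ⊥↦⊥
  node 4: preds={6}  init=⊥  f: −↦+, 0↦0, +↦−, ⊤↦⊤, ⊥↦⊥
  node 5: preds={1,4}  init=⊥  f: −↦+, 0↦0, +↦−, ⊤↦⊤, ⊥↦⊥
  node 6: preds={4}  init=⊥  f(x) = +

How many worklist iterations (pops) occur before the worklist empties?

Worklist (13 pops):
  #1 pop 0: in=⊥ → + (no change)
  #2 pop 1: in=0 → 0 (was ⊥); enqueue []
  #3 pop 2: in=⊥ → + (no change)
  #4 pop 3: in=+ → ⊤ (was 0); enqueue [1]
  #5 pop 4: in=⊥ → ⊥ (no change)
  #6 pop 5: in=0 → 0 (was ⊥); enqueue []
  #7 pop 6: in=⊥ → + (was ⊥); enqueue [0,4]
  #8 pop 1: in=⊤ → ⊤ (was 0); enqueue [5]
  #9 pop 0: in=+ → ⊤ (was +); enqueue [3]
  #10 pop 4: in=+ → − (was ⊥); enqueue [6]
  #11 pop 5: in=⊤ → ⊤ (was 0); enqueue []
  #12 pop 3: in=⊤ → ⊤ (no change)
  #13 pop 6: in=− → + (no change)

Fixpoint:
  val[0] = ⊤
  val[1] = ⊤
  val[2] = +
  val[3] = ⊤
  val[4] = −
  val[5] = ⊤
  val[6] = +

13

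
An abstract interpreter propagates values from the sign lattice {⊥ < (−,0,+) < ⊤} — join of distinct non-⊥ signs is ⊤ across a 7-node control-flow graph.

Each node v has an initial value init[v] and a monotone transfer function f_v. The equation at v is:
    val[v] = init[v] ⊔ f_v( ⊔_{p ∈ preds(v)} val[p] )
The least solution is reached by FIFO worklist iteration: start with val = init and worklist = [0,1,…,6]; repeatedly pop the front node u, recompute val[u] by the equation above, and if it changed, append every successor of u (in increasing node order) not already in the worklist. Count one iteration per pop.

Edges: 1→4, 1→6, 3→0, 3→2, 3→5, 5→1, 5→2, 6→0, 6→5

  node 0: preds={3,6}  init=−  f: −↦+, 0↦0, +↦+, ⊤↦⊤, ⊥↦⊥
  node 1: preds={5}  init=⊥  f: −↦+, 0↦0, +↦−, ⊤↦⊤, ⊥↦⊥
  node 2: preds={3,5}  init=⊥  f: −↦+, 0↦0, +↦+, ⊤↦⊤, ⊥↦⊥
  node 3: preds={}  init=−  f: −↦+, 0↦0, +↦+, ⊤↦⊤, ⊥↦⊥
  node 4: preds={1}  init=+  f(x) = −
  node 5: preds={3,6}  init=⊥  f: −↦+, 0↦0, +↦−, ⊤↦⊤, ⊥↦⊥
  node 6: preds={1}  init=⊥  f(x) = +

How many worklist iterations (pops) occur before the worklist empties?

Iteration log — 17 steps:
  step 1. node 0  ⊔preds=−  new=⊤  old=−  +wl: 
  step 2. node 1  ⊔preds=⊥  new=⊥  stable
  step 3. node 2  ⊔preds=−  new=+  old=⊥  +wl: 
  step 4. node 3  ⊔preds=⊥  new=−  stable
  step 5. node 4  ⊔preds=⊥  new=⊤  old=+  +wl: 
  step 6. node 5  ⊔preds=−  new=+  old=⊥  +wl: 1,2
  step 7. node 6  ⊔preds=⊥  new=+  old=⊥  +wl: 0,5
  step 8. node 1  ⊔preds=+  new=−  old=⊥  +wl: 4,6
  step 9. node 2  ⊔preds=⊤  new=⊤  old=+  +wl: 
  step 10. node 0  ⊔preds=⊤  new=⊤  stable
  step 11. node 5  ⊔preds=⊤  new=⊤  old=+  +wl: 1,2
  step 12. node 4  ⊔preds=−  new=⊤  stable
  step 13. node 6  ⊔preds=−  new=+  stable
  step 14. node 1  ⊔preds=⊤  new=⊤  old=−  +wl: 4,6
  step 15. node 2  ⊔preds=⊤  new=⊤  stable
  step 16. node 4  ⊔preds=⊤  new=⊤  stable
  step 17. node 6  ⊔preds=⊤  new=+  stable

Least fixpoint reached:
  node 0: ⊤
  node 1: ⊤
  node 2: ⊤
  node 3: −
  node 4: ⊤
  node 5: ⊤
  node 6: +

17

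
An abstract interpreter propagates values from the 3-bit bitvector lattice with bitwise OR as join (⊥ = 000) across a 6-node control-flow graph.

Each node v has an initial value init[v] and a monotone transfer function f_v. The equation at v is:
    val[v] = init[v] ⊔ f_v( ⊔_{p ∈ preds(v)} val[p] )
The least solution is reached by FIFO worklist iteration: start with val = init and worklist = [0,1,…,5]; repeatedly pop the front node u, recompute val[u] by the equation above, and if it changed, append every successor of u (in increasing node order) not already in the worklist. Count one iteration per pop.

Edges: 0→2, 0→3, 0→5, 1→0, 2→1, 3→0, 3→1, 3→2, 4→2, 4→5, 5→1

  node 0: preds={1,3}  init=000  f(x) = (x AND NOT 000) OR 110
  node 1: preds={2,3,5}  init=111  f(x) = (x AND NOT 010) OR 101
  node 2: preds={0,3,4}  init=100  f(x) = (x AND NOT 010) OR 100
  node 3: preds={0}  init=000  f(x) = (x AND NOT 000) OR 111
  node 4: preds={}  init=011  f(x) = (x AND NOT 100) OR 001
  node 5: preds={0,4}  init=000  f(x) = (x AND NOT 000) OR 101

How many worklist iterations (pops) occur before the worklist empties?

Worklist (9 pops):
  #1 pop 0: in=111 → 111 (was 000); enqueue []
  #2 pop 1: in=100 → 111 (no change)
  #3 pop 2: in=111 → 101 (was 100); enqueue [1]
  #4 pop 3: in=111 → 111 (was 000); enqueue [0,2]
  #5 pop 4: in=000 → 011 (no change)
  #6 pop 5: in=111 → 111 (was 000); enqueue []
  #7 pop 1: in=111 → 111 (no change)
  #8 pop 0: in=111 → 111 (no change)
  #9 pop 2: in=111 → 101 (no change)

Fixpoint:
  val[0] = 111
  val[1] = 111
  val[2] = 101
  val[3] = 111
  val[4] = 011
  val[5] = 111

9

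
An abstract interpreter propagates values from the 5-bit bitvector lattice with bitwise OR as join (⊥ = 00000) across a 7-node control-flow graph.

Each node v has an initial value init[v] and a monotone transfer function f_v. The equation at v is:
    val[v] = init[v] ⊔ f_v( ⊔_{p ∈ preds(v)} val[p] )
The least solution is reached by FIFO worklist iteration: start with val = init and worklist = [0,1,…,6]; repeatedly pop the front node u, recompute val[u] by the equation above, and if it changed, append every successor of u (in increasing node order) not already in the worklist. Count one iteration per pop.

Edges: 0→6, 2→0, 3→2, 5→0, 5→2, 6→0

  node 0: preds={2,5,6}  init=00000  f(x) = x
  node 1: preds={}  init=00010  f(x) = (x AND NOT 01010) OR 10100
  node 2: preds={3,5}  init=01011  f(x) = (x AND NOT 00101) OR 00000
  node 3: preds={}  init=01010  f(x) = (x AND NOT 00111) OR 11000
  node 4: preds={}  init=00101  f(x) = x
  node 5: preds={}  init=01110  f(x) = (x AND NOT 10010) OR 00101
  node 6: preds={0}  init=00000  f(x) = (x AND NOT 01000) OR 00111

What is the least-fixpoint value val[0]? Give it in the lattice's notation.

Trace (11 dequeues):
  [1] u=0 | in 01111 | out 01111 | prev 00000 | push {}
  [2] u=1 | in 00000 | out 10110 | prev 00010 | push {}
  [3] u=2 | in 01110 | out 01011 | ==
  [4] u=3 | in 00000 | out 11010 | prev 01010 | push {2}
  [5] u=4 | in 00000 | out 00101 | ==
  [6] u=5 | in 00000 | out 01111 | prev 01110 | push {0}
  [7] u=6 | in 01111 | out 00111 | prev 00000 | push {}
  [8] u=2 | in 11111 | out 11011 | prev 01011 | push {}
  [9] u=0 | in 11111 | out 11111 | prev 01111 | push {6}
  [10] u=6 | in 11111 | out 10111 | prev 00111 | push {0}
  [11] u=0 | in 11111 | out 11111 | ==

Converged values:
  [0] 11111
  [1] 10110
  [2] 11011
  [3] 11010
  [4] 00101
  [5] 01111
  [6] 10111

11111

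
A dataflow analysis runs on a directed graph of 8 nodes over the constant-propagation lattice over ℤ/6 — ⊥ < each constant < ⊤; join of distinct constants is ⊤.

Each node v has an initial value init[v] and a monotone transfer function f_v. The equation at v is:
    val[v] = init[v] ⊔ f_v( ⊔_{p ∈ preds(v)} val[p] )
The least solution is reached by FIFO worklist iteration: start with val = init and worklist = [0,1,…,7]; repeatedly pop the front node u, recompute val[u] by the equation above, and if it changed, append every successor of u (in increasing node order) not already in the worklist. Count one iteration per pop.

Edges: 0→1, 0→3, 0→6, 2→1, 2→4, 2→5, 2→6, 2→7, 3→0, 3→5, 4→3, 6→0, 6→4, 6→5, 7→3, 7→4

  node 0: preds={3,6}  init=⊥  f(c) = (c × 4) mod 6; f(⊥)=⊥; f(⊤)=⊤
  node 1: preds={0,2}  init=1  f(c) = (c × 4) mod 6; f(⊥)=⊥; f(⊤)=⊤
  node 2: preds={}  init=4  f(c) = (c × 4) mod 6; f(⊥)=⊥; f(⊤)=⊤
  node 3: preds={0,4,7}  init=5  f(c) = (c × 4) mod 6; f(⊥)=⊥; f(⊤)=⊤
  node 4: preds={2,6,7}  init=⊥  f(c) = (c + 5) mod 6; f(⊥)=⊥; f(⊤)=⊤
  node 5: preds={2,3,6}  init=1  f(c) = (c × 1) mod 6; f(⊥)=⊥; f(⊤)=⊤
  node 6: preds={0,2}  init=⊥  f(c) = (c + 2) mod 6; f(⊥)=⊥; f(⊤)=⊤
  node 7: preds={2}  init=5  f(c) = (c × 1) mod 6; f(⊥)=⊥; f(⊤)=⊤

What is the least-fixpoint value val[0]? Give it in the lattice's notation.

⊤

Worklist (14 pops):
  #1 pop 0: in=5 → 2 (was ⊥); enqueue []
  #2 pop 1: in=⊤ → ⊤ (was 1); enqueue []
  #3 pop 2: in=⊥ → 4 (no change)
  #4 pop 3: in=⊤ → ⊤ (was 5); enqueue [0]
  #5 pop 4: in=⊤ → ⊤ (was ⊥); enqueue [3]
  #6 pop 5: in=⊤ → ⊤ (was 1); enqueue []
  #7 pop 6: in=⊤ → ⊤ (was ⊥); enqueue [4,5]
  #8 pop 7: in=4 → ⊤ (was 5); enqueue []
  #9 pop 0: in=⊤ → ⊤ (was 2); enqueue [1,6]
  #10 pop 3: in=⊤ → ⊤ (no change)
  #11 pop 4: in=⊤ → ⊤ (no change)
  #12 pop 5: in=⊤ → ⊤ (no change)
  #13 pop 1: in=⊤ → ⊤ (no change)
  #14 pop 6: in=⊤ → ⊤ (no change)

Fixpoint:
  val[0] = ⊤
  val[1] = ⊤
  val[2] = 4
  val[3] = ⊤
  val[4] = ⊤
  val[5] = ⊤
  val[6] = ⊤
  val[7] = ⊤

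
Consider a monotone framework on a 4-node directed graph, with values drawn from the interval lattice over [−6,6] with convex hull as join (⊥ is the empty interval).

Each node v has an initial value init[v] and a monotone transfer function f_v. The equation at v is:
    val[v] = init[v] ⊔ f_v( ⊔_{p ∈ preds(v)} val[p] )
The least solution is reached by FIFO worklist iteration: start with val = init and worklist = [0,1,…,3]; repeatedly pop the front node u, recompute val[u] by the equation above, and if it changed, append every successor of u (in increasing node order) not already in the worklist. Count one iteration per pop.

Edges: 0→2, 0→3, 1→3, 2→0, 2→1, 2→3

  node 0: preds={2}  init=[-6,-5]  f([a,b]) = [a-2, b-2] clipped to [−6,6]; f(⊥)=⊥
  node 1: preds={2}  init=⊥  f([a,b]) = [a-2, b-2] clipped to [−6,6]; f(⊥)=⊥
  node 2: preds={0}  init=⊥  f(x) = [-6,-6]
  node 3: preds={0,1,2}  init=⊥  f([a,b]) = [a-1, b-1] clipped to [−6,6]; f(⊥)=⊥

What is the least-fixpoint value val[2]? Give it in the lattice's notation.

[-6,-6]

Trace (7 dequeues):
  [1] u=0 | in ⊥ | out [-6,-5] | ==
  [2] u=1 | in ⊥ | out ⊥ | ==
  [3] u=2 | in [-6,-5] | out [-6,-6] | prev ⊥ | push {0,1}
  [4] u=3 | in [-6,-5] | out [-6,-6] | prev ⊥ | push {}
  [5] u=0 | in [-6,-6] | out [-6,-5] | ==
  [6] u=1 | in [-6,-6] | out [-6,-6] | prev ⊥ | push {3}
  [7] u=3 | in [-6,-5] | out [-6,-6] | ==

Converged values:
  [0] [-6,-5]
  [1] [-6,-6]
  [2] [-6,-6]
  [3] [-6,-6]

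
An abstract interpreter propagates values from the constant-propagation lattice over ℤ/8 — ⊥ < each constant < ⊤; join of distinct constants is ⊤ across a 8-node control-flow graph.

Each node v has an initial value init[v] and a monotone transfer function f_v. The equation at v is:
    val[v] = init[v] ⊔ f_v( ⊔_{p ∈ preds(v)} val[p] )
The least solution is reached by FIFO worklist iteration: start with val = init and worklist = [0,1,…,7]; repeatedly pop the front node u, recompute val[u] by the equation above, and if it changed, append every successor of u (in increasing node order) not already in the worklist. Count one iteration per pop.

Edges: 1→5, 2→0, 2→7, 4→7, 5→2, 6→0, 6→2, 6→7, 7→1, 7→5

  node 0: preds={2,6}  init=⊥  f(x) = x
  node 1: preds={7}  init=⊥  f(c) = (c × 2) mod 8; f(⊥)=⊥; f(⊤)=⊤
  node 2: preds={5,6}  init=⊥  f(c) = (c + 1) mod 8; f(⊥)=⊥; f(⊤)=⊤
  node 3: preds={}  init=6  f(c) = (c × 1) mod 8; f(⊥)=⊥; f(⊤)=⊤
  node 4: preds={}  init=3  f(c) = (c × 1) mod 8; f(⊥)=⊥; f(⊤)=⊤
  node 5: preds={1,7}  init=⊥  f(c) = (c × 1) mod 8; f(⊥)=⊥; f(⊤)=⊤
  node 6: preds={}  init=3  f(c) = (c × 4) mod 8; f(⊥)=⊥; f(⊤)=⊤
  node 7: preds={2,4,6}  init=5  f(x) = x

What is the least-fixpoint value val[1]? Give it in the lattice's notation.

Iteration log — 14 steps:
  step 1. node 0  ⊔preds=3  new=3  old=⊥  +wl: 
  step 2. node 1  ⊔preds=5  new=2  old=⊥  +wl: 
  step 3. node 2  ⊔preds=3  new=4  old=⊥  +wl: 0
  step 4. node 3  ⊔preds=⊥  new=6  stable
  step 5. node 4  ⊔preds=⊥  new=3  stable
  step 6. node 5  ⊔preds=⊤  new=⊤  old=⊥  +wl: 2
  step 7. node 6  ⊔preds=⊥  new=3  stable
  step 8. node 7  ⊔preds=⊤  new=⊤  old=5  +wl: 1,5
  step 9. node 0  ⊔preds=⊤  new=⊤  old=3  +wl: 
  step 10. node 2  ⊔preds=⊤  new=⊤  old=4  +wl: 0,7
  step 11. node 1  ⊔preds=⊤  new=⊤  old=2  +wl: 
  step 12. node 5  ⊔preds=⊤  new=⊤  stable
  step 13. node 0  ⊔preds=⊤  new=⊤  stable
  step 14. node 7  ⊔preds=⊤  new=⊤  stable

Least fixpoint reached:
  node 0: ⊤
  node 1: ⊤
  node 2: ⊤
  node 3: 6
  node 4: 3
  node 5: ⊤
  node 6: 3
  node 7: ⊤

⊤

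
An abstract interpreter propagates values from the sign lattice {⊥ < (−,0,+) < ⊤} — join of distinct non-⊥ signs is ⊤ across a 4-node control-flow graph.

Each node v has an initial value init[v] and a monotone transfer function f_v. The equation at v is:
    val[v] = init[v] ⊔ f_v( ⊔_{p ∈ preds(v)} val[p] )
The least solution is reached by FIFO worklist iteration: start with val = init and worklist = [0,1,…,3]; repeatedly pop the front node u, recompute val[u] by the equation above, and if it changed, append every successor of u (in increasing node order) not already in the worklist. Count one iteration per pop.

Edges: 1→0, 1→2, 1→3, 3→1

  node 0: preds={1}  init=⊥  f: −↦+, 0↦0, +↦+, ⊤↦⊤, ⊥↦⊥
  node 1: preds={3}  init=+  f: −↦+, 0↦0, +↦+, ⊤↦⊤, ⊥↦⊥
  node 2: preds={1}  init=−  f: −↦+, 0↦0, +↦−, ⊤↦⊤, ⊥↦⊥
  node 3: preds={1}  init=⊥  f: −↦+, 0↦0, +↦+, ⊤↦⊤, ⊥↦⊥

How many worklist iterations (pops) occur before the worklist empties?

Trace (5 dequeues):
  [1] u=0 | in + | out + | prev ⊥ | push {}
  [2] u=1 | in ⊥ | out + | ==
  [3] u=2 | in + | out − | ==
  [4] u=3 | in + | out + | prev ⊥ | push {1}
  [5] u=1 | in + | out + | ==

Converged values:
  [0] +
  [1] +
  [2] −
  [3] +

5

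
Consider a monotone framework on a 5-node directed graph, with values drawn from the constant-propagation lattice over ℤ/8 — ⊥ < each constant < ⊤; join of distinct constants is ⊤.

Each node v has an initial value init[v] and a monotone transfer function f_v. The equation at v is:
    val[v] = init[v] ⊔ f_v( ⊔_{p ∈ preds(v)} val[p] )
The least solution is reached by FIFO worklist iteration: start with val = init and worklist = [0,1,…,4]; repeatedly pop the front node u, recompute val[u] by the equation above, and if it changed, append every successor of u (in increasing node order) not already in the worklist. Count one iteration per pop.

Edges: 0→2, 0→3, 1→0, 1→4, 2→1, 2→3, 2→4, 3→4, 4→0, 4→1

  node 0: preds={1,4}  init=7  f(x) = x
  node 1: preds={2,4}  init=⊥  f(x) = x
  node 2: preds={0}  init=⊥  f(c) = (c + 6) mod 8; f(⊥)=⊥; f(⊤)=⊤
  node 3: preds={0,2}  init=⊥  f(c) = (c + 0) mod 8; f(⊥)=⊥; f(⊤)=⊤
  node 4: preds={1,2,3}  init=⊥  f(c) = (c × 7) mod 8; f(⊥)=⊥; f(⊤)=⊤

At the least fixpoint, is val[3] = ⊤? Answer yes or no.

yes

Trace (12 dequeues):
  [1] u=0 | in ⊥ | out 7 | ==
  [2] u=1 | in ⊥ | out ⊥ | ==
  [3] u=2 | in 7 | out 5 | prev ⊥ | push {1}
  [4] u=3 | in ⊤ | out ⊤ | prev ⊥ | push {}
  [5] u=4 | in ⊤ | out ⊤ | prev ⊥ | push {0}
  [6] u=1 | in ⊤ | out ⊤ | prev ⊥ | push {4}
  [7] u=0 | in ⊤ | out ⊤ | prev 7 | push {2,3}
  [8] u=4 | in ⊤ | out ⊤ | ==
  [9] u=2 | in ⊤ | out ⊤ | prev 5 | push {1,4}
  [10] u=3 | in ⊤ | out ⊤ | ==
  [11] u=1 | in ⊤ | out ⊤ | ==
  [12] u=4 | in ⊤ | out ⊤ | ==

Converged values:
  [0] ⊤
  [1] ⊤
  [2] ⊤
  [3] ⊤
  [4] ⊤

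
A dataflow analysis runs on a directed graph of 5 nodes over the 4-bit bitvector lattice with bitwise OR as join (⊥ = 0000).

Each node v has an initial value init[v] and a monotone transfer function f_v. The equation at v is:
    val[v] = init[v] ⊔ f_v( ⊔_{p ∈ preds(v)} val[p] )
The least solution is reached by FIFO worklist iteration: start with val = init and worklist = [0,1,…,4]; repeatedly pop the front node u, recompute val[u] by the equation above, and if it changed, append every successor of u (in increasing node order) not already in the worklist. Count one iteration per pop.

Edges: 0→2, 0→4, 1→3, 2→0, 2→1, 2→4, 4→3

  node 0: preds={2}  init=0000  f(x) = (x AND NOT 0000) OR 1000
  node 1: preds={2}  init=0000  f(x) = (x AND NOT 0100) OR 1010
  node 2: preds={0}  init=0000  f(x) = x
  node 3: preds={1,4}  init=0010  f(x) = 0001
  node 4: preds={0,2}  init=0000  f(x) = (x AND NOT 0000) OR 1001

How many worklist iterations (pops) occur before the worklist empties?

Iteration log — 8 steps:
  step 1. node 0  ⊔preds=0000  new=1000  old=0000  +wl: 
  step 2. node 1  ⊔preds=0000  new=1010  old=0000  +wl: 
  step 3. node 2  ⊔preds=1000  new=1000  old=0000  +wl: 0,1
  step 4. node 3  ⊔preds=1010  new=0011  old=0010  +wl: 
  step 5. node 4  ⊔preds=1000  new=1001  old=0000  +wl: 3
  step 6. node 0  ⊔preds=1000  new=1000  stable
  step 7. node 1  ⊔preds=1000  new=1010  stable
  step 8. node 3  ⊔preds=1011  new=0011  stable

Least fixpoint reached:
  node 0: 1000
  node 1: 1010
  node 2: 1000
  node 3: 0011
  node 4: 1001

8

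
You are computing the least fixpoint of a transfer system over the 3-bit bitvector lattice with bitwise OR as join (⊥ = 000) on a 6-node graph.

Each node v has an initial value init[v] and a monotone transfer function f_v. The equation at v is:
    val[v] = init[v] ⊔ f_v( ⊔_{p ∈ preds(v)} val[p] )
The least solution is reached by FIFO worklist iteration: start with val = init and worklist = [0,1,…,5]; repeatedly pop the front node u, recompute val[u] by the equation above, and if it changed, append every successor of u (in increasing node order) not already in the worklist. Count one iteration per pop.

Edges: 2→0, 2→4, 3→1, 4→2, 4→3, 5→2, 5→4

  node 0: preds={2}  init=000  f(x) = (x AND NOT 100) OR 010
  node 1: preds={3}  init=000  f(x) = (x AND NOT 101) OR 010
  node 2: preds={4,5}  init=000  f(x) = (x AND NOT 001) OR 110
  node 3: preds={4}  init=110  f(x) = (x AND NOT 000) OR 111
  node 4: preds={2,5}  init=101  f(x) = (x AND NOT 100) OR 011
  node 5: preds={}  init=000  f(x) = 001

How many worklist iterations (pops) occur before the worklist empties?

11

Iteration log — 11 steps:
  step 1. node 0  ⊔preds=000  new=010  old=000  +wl: 
  step 2. node 1  ⊔preds=110  new=010  old=000  +wl: 
  step 3. node 2  ⊔preds=101  new=110  old=000  +wl: 0
  step 4. node 3  ⊔preds=101  new=111  old=110  +wl: 1
  step 5. node 4  ⊔preds=110  new=111  old=101  +wl: 2,3
  step 6. node 5  ⊔preds=000  new=001  old=000  +wl: 4
  step 7. node 0  ⊔preds=110  new=010  stable
  step 8. node 1  ⊔preds=111  new=010  stable
  step 9. node 2  ⊔preds=111  new=110  stable
  step 10. node 3  ⊔preds=111  new=111  stable
  step 11. node 4  ⊔preds=111  new=111  stable

Least fixpoint reached:
  node 0: 010
  node 1: 010
  node 2: 110
  node 3: 111
  node 4: 111
  node 5: 001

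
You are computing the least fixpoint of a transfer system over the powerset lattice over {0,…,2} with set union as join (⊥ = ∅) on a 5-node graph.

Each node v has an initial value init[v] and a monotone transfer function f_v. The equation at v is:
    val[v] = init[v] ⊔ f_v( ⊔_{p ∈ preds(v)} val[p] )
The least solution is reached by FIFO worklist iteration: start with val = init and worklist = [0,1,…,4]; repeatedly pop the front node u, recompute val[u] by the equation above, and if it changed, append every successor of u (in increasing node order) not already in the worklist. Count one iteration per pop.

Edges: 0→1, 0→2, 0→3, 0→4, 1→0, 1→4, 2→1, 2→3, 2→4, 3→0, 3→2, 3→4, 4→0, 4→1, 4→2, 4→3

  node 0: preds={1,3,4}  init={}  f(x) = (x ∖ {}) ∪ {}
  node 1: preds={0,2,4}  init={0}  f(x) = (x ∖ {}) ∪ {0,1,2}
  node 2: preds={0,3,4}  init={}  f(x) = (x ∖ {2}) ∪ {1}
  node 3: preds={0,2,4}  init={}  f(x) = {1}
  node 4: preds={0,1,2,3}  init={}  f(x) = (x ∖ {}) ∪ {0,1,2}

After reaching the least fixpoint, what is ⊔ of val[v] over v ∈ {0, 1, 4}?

Trace (10 dequeues):
  [1] u=0 | in {0} | out {0} | prev {} | push {}
  [2] u=1 | in {0} | out {0,1,2} | prev {0} | push {0}
  [3] u=2 | in {0} | out {0,1} | prev {} | push {1}
  [4] u=3 | in {0,1} | out {1} | prev {} | push {2}
  [5] u=4 | in {0,1,2} | out {0,1,2} | prev {} | push {3}
  [6] u=0 | in {0,1,2} | out {0,1,2} | prev {0} | push {4}
  [7] u=1 | in {0,1,2} | out {0,1,2} | ==
  [8] u=2 | in {0,1,2} | out {0,1} | ==
  [9] u=3 | in {0,1,2} | out {1} | ==
  [10] u=4 | in {0,1,2} | out {0,1,2} | ==

Converged values:
  [0] {0,1,2}
  [1] {0,1,2}
  [2] {0,1}
  [3] {1}
  [4] {0,1,2}

{0,1,2}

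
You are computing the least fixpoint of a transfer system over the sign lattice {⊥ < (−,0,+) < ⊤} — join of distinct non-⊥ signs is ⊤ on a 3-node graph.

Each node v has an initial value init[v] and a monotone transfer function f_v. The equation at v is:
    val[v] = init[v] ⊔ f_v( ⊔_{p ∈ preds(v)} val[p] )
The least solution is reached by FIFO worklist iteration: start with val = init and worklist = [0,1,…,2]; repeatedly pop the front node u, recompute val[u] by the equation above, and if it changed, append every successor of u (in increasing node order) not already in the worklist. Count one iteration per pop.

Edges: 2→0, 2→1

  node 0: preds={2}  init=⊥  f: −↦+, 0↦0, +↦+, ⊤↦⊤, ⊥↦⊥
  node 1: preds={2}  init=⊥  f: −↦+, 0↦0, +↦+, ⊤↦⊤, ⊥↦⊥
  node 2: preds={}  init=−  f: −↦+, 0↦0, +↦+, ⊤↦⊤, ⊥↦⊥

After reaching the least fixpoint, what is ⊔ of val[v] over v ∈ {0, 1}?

Worklist (3 pops):
  #1 pop 0: in=− → + (was ⊥); enqueue []
  #2 pop 1: in=− → + (was ⊥); enqueue []
  #3 pop 2: in=⊥ → − (no change)

Fixpoint:
  val[0] = +
  val[1] = +
  val[2] = −

+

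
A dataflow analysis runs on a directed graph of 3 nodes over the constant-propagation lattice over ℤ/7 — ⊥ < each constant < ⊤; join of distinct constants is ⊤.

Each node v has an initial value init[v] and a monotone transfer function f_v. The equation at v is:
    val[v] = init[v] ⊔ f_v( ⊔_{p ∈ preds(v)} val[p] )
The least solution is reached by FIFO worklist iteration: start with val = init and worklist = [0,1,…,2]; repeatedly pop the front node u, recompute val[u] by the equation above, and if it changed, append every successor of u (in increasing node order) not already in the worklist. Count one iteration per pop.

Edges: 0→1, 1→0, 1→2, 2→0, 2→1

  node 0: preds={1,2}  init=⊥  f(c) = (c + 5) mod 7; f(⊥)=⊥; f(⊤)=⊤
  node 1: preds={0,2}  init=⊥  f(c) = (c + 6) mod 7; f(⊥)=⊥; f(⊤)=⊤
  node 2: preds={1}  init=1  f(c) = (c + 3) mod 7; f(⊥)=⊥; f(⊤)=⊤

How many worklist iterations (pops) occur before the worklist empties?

5

Trace (5 dequeues):
  [1] u=0 | in 1 | out 6 | prev ⊥ | push {}
  [2] u=1 | in ⊤ | out ⊤ | prev ⊥ | push {0}
  [3] u=2 | in ⊤ | out ⊤ | prev 1 | push {1}
  [4] u=0 | in ⊤ | out ⊤ | prev 6 | push {}
  [5] u=1 | in ⊤ | out ⊤ | ==

Converged values:
  [0] ⊤
  [1] ⊤
  [2] ⊤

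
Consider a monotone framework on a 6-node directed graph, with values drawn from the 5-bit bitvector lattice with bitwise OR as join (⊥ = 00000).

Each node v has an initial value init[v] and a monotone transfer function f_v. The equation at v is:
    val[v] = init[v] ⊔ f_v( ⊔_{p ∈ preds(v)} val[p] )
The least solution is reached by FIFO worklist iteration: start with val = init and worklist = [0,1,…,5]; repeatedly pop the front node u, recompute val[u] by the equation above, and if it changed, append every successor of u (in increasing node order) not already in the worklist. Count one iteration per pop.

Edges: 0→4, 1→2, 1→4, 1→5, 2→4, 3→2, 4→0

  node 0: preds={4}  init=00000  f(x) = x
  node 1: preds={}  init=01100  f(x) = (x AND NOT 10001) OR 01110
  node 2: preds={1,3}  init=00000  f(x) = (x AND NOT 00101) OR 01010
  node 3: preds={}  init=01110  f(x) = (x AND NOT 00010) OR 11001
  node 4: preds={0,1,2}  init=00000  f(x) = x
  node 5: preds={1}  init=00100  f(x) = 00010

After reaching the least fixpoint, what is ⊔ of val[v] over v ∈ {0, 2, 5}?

11110

Trace (11 dequeues):
  [1] u=0 | in 00000 | out 00000 | ==
  [2] u=1 | in 00000 | out 01110 | prev 01100 | push {}
  [3] u=2 | in 01110 | out 01010 | prev 00000 | push {}
  [4] u=3 | in 00000 | out 11111 | prev 01110 | push {2}
  [5] u=4 | in 01110 | out 01110 | prev 00000 | push {0}
  [6] u=5 | in 01110 | out 00110 | prev 00100 | push {}
  [7] u=2 | in 11111 | out 11010 | prev 01010 | push {4}
  [8] u=0 | in 01110 | out 01110 | prev 00000 | push {}
  [9] u=4 | in 11110 | out 11110 | prev 01110 | push {0}
  [10] u=0 | in 11110 | out 11110 | prev 01110 | push {4}
  [11] u=4 | in 11110 | out 11110 | ==

Converged values:
  [0] 11110
  [1] 01110
  [2] 11010
  [3] 11111
  [4] 11110
  [5] 00110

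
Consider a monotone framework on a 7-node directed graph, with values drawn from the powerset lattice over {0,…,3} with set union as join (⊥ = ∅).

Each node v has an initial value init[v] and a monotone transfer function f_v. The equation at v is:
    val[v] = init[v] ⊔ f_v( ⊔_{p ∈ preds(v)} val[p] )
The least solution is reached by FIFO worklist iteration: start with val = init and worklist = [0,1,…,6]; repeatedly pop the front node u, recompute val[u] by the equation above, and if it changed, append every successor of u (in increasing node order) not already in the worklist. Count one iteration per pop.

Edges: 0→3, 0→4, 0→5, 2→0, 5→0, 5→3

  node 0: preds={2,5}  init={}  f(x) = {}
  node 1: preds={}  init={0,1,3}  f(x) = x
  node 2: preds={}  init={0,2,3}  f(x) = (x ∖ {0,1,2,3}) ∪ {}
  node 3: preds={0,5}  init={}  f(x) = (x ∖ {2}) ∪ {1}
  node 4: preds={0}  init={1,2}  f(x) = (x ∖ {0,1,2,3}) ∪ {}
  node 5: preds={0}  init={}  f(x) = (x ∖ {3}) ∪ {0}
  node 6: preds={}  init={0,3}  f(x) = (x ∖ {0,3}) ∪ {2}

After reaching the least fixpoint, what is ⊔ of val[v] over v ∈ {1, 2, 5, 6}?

{0,1,2,3}

Trace (9 dequeues):
  [1] u=0 | in {0,2,3} | out {} | ==
  [2] u=1 | in {} | out {0,1,3} | ==
  [3] u=2 | in {} | out {0,2,3} | ==
  [4] u=3 | in {} | out {1} | prev {} | push {}
  [5] u=4 | in {} | out {1,2} | ==
  [6] u=5 | in {} | out {0} | prev {} | push {0,3}
  [7] u=6 | in {} | out {0,2,3} | prev {0,3} | push {}
  [8] u=0 | in {0,2,3} | out {} | ==
  [9] u=3 | in {0} | out {0,1} | prev {1} | push {}

Converged values:
  [0] {}
  [1] {0,1,3}
  [2] {0,2,3}
  [3] {0,1}
  [4] {1,2}
  [5] {0}
  [6] {0,2,3}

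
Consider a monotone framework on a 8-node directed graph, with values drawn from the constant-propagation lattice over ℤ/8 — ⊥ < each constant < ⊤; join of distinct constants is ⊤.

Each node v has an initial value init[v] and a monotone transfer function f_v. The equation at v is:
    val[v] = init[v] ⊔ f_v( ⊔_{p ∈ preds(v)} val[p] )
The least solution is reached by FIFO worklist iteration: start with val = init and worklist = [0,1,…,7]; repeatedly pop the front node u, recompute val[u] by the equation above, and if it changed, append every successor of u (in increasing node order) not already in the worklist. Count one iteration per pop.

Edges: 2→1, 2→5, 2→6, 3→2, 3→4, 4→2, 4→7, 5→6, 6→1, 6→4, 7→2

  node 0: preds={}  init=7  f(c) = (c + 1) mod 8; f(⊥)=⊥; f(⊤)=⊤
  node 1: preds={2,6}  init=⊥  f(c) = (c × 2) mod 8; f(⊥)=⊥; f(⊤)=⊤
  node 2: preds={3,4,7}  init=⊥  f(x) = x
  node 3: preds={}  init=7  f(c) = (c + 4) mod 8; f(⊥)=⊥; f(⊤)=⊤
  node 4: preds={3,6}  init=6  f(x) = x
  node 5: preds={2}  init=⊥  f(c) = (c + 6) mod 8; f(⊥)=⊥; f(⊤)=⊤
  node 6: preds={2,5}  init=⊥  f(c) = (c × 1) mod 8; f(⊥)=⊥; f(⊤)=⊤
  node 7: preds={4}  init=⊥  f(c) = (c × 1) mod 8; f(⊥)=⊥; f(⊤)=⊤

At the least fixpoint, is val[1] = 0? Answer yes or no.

Iteration log — 11 steps:
  step 1. node 0  ⊔preds=⊥  new=7  stable
  step 2. node 1  ⊔preds=⊥  new=⊥  stable
  step 3. node 2  ⊔preds=⊤  new=⊤  old=⊥  +wl: 1
  step 4. node 3  ⊔preds=⊥  new=7  stable
  step 5. node 4  ⊔preds=7  new=⊤  old=6  +wl: 2
  step 6. node 5  ⊔preds=⊤  new=⊤  old=⊥  +wl: 
  step 7. node 6  ⊔preds=⊤  new=⊤  old=⊥  +wl: 4
  step 8. node 7  ⊔preds=⊤  new=⊤  old=⊥  +wl: 
  step 9. node 1  ⊔preds=⊤  new=⊤  old=⊥  +wl: 
  step 10. node 2  ⊔preds=⊤  new=⊤  stable
  step 11. node 4  ⊔preds=⊤  new=⊤  stable

Least fixpoint reached:
  node 0: 7
  node 1: ⊤
  node 2: ⊤
  node 3: 7
  node 4: ⊤
  node 5: ⊤
  node 6: ⊤
  node 7: ⊤

no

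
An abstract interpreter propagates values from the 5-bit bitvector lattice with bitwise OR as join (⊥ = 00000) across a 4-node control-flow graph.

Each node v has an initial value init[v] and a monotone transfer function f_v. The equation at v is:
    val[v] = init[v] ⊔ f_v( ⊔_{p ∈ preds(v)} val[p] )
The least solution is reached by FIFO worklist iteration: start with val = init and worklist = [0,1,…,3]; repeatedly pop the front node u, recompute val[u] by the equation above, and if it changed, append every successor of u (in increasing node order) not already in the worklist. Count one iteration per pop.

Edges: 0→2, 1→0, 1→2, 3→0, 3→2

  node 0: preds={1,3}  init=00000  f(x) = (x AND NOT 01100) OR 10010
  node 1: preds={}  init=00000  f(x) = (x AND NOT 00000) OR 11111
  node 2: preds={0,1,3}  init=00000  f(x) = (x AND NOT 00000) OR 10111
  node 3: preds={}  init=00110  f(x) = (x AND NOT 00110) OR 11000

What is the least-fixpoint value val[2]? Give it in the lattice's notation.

Iteration log — 6 steps:
  step 1. node 0  ⊔preds=00110  new=10010  old=00000  +wl: 
  step 2. node 1  ⊔preds=00000  new=11111  old=00000  +wl: 0
  step 3. node 2  ⊔preds=11111  new=11111  old=00000  +wl: 
  step 4. node 3  ⊔preds=00000  new=11110  old=00110  +wl: 2
  step 5. node 0  ⊔preds=11111  new=10011  old=10010  +wl: 
  step 6. node 2  ⊔preds=11111  new=11111  stable

Least fixpoint reached:
  node 0: 10011
  node 1: 11111
  node 2: 11111
  node 3: 11110

11111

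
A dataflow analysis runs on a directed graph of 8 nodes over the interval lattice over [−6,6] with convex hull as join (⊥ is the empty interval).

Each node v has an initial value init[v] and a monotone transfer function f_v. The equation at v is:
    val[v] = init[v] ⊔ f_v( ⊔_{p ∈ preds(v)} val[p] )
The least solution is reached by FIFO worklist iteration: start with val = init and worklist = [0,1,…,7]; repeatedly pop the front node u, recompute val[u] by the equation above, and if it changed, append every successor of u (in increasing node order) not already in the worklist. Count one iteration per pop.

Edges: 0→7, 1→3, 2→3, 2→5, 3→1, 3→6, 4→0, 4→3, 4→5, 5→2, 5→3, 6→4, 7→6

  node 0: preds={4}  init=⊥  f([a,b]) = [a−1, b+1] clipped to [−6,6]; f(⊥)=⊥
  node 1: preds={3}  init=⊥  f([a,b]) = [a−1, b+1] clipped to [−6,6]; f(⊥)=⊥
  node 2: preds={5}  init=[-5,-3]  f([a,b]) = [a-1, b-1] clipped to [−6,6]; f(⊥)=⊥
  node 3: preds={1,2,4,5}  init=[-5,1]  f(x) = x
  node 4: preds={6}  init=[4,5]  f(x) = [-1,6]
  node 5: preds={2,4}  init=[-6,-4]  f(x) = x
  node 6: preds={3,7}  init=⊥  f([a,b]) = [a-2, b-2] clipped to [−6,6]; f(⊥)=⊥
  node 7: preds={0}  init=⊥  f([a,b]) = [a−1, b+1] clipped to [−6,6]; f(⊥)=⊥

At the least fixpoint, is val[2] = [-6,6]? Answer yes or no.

no

Iteration log — 20 steps:
  step 1. node 0  ⊔preds=[4,5]  new=[3,6]  old=⊥  +wl: 
  step 2. node 1  ⊔preds=[-5,1]  new=[-6,2]  old=⊥  +wl: 
  step 3. node 2  ⊔preds=[-6,-4]  new=[-6,-3]  old=[-5,-3]  +wl: 
  step 4. node 3  ⊔preds=[-6,5]  new=[-6,5]  old=[-5,1]  +wl: 1
  step 5. node 4  ⊔preds=⊥  new=[-1,6]  old=[4,5]  +wl: 0,3
  step 6. node 5  ⊔preds=[-6,6]  new=[-6,6]  old=[-6,-4]  +wl: 2
  step 7. node 6  ⊔preds=[-6,5]  new=[-6,3]  old=⊥  +wl: 4
  step 8. node 7  ⊔preds=[3,6]  new=[2,6]  old=⊥  +wl: 6
  step 9. node 1  ⊔preds=[-6,5]  new=[-6,6]  old=[-6,2]  +wl: 
  step 10. node 0  ⊔preds=[-1,6]  new=[-2,6]  old=[3,6]  +wl: 7
  step 11. node 3  ⊔preds=[-6,6]  new=[-6,6]  old=[-6,5]  +wl: 1
  step 12. node 2  ⊔preds=[-6,6]  new=[-6,5]  old=[-6,-3]  +wl: 3,5
  step 13. node 4  ⊔preds=[-6,3]  new=[-1,6]  stable
  step 14. node 6  ⊔preds=[-6,6]  new=[-6,4]  old=[-6,3]  +wl: 4
  step 15. node 7  ⊔preds=[-2,6]  new=[-3,6]  old=[2,6]  +wl: 6
  step 16. node 1  ⊔preds=[-6,6]  new=[-6,6]  stable
  step 17. node 3  ⊔preds=[-6,6]  new=[-6,6]  stable
  step 18. node 5  ⊔preds=[-6,6]  new=[-6,6]  stable
  step 19. node 4  ⊔preds=[-6,4]  new=[-1,6]  stable
  step 20. node 6  ⊔preds=[-6,6]  new=[-6,4]  stable

Least fixpoint reached:
  node 0: [-2,6]
  node 1: [-6,6]
  node 2: [-6,5]
  node 3: [-6,6]
  node 4: [-1,6]
  node 5: [-6,6]
  node 6: [-6,4]
  node 7: [-3,6]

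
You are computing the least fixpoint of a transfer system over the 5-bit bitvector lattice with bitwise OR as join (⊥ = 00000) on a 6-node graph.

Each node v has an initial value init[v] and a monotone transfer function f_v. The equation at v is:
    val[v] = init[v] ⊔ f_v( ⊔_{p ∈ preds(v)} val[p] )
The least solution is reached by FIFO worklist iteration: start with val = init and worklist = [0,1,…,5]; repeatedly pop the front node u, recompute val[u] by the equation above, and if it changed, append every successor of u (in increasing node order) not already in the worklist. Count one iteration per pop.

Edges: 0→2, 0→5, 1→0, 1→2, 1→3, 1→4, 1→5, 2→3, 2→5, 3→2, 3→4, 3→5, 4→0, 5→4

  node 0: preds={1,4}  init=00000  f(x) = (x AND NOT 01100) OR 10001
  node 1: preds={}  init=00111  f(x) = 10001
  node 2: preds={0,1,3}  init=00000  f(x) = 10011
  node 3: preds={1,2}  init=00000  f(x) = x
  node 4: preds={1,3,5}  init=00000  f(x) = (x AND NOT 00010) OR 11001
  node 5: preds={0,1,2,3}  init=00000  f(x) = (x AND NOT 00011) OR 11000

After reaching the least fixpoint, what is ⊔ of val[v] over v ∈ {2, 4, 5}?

Trace (9 dequeues):
  [1] u=0 | in 00111 | out 10011 | prev 00000 | push {}
  [2] u=1 | in 00000 | out 10111 | prev 00111 | push {0}
  [3] u=2 | in 10111 | out 10011 | prev 00000 | push {}
  [4] u=3 | in 10111 | out 10111 | prev 00000 | push {2}
  [5] u=4 | in 10111 | out 11101 | prev 00000 | push {}
  [6] u=5 | in 10111 | out 11100 | prev 00000 | push {4}
  [7] u=0 | in 11111 | out 10011 | ==
  [8] u=2 | in 10111 | out 10011 | ==
  [9] u=4 | in 11111 | out 11101 | ==

Converged values:
  [0] 10011
  [1] 10111
  [2] 10011
  [3] 10111
  [4] 11101
  [5] 11100

11111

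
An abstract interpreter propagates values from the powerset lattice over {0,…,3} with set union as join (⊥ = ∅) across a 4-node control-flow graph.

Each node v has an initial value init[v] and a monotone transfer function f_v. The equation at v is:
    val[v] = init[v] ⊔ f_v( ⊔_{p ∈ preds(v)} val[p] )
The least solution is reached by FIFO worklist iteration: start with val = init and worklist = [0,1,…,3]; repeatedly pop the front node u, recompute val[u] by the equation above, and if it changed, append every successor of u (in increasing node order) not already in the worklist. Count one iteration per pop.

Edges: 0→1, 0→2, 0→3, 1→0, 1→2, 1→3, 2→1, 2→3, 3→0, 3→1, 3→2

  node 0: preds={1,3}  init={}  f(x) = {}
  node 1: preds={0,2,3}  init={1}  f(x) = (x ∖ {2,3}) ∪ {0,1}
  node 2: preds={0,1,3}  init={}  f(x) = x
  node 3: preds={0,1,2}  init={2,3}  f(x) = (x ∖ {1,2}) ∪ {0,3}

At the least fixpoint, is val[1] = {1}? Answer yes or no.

no

Trace (7 dequeues):
  [1] u=0 | in {1,2,3} | out {} | ==
  [2] u=1 | in {2,3} | out {0,1} | prev {1} | push {0}
  [3] u=2 | in {0,1,2,3} | out {0,1,2,3} | prev {} | push {1}
  [4] u=3 | in {0,1,2,3} | out {0,2,3} | prev {2,3} | push {2}
  [5] u=0 | in {0,1,2,3} | out {} | ==
  [6] u=1 | in {0,1,2,3} | out {0,1} | ==
  [7] u=2 | in {0,1,2,3} | out {0,1,2,3} | ==

Converged values:
  [0] {}
  [1] {0,1}
  [2] {0,1,2,3}
  [3] {0,2,3}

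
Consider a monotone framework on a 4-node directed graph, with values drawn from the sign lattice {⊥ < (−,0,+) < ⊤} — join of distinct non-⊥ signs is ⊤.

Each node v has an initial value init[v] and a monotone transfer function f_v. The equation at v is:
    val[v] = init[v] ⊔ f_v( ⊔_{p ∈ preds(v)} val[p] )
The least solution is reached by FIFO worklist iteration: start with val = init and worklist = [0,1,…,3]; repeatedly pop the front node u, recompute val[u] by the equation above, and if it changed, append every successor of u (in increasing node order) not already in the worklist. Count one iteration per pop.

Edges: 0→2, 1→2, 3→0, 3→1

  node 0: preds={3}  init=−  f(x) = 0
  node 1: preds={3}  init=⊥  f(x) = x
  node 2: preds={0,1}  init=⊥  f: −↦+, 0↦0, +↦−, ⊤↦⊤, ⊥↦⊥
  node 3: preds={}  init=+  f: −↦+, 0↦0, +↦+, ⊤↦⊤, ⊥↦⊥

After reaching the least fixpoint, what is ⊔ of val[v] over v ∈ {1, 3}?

+

Worklist (4 pops):
  #1 pop 0: in=+ → ⊤ (was −); enqueue []
  #2 pop 1: in=+ → + (was ⊥); enqueue []
  #3 pop 2: in=⊤ → ⊤ (was ⊥); enqueue []
  #4 pop 3: in=⊥ → + (no change)

Fixpoint:
  val[0] = ⊤
  val[1] = +
  val[2] = ⊤
  val[3] = +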